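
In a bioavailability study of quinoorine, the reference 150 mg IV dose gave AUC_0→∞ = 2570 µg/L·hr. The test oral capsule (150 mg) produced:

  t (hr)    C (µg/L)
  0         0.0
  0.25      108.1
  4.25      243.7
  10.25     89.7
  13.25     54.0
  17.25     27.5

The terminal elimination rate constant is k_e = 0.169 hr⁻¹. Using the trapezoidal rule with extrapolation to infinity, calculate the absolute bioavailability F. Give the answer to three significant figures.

F = 0.879

Trapezoidal AUC_0→17.25 (oral capsule):
  [0→0.25]: (0.0+108.1)/2 × 0.25 = 13.5125
  [0.25→4.25]: (108.1+243.7)/2 × 4 = 703.6
  [4.25→10.25]: (243.7+89.7)/2 × 6 = 1000.2
  [10.25→13.25]: (89.7+54.0)/2 × 3 = 215.55
  [13.25→17.25]: (54.0+27.5)/2 × 4 = 163.0
  Sum = 2095.8625 µg/L·hr
Tail: C_last/k_e = 27.5/0.169 = 162.722
AUC_0→∞ (oral capsule) = 2095.8625 + 162.722 = 2258.5845 µg/L·hr
F = (AUC_ev/D_ev)/(AUC_iv/D_iv) = (2258.5845/150)/(2570/150) = 15.05723/17.1333 = 0.8788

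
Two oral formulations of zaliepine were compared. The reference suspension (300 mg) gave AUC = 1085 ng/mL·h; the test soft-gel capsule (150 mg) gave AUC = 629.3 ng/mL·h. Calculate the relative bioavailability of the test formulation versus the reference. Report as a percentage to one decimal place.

F_rel = 116.0%

F_rel = (AUC_test/D_test) / (AUC_ref/D_ref)
      = (629.3/150) / (1085/300)
      = 4.19533 / 3.61667 = 1.1600 = 116.00%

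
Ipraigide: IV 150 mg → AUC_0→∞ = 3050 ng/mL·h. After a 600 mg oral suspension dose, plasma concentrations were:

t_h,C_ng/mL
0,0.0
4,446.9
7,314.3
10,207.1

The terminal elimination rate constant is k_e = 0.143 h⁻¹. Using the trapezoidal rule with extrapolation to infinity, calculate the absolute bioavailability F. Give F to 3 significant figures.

F = 0.350

Trapezoidal AUC_0→10 (oral suspension):
  [0→4]: (0.0+446.9)/2 × 4 = 893.8
  [4→7]: (446.9+314.3)/2 × 3 = 1141.8
  [7→10]: (314.3+207.1)/2 × 3 = 782.1
  Sum = 2817.7 ng/mL·h
Tail: C_last/k_e = 207.1/0.143 = 1448.252
AUC_0→∞ (oral suspension) = 2817.7 + 1448.252 = 4265.952 ng/mL·h
F = (AUC_ev/D_ev)/(AUC_iv/D_iv) = (4265.952/600)/(3050/150) = 7.10992/20.3333 = 0.3497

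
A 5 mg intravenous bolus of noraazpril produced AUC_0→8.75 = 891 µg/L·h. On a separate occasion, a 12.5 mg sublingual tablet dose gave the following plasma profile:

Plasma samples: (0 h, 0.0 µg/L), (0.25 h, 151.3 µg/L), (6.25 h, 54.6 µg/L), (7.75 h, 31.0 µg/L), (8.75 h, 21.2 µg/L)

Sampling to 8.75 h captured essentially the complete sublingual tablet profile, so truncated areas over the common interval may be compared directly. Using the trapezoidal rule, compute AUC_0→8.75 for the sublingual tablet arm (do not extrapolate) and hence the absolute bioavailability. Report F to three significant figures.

Trapezoidal AUC_0→8.75 (sublingual tablet):
  [0→0.25]: (0.0+151.3)/2 × 0.25 = 18.9125
  [0.25→6.25]: (151.3+54.6)/2 × 6 = 617.7
  [6.25→7.75]: (54.6+31.0)/2 × 1.5 = 64.2
  [7.75→8.75]: (31.0+21.2)/2 × 1 = 26.1
  Sum = 726.9125 µg/L·h
F = (AUC_ev/D_ev)/(AUC_iv/D_iv) = (726.9125/12.5)/(891/5) = 58.153/178.2 = 0.3263

F = 0.326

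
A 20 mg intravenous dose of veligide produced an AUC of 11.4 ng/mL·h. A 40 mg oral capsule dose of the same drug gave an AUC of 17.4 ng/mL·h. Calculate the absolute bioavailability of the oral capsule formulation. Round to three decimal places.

F = 0.763

F = (AUC_ev / D_ev) / (AUC_iv / D_iv)
  = (17.4/40) / (11.4/20)
  = 0.435 / 0.57 = 0.7632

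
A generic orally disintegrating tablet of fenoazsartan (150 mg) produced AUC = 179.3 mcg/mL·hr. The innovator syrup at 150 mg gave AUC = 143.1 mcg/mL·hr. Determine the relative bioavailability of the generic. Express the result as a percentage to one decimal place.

F_rel = 125.3%

F_rel = (AUC_test/D_test) / (AUC_ref/D_ref)
      = (179.3/150) / (143.1/150)
      = 1.19533 / 0.954 = 1.2530 = 125.30%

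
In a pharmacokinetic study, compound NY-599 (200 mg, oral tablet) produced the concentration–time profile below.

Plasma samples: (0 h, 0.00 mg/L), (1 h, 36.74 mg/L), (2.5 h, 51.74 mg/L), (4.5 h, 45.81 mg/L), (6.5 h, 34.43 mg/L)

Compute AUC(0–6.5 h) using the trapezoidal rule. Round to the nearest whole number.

AUC = 263 mg/L·h

Trapezoidal AUC_0→6.5:
  [0→1]: (0.00+36.74)/2 × 1 = 18.37
  [1→2.5]: (36.74+51.74)/2 × 1.5 = 66.36
  [2.5→4.5]: (51.74+45.81)/2 × 2 = 97.55
  [4.5→6.5]: (45.81+34.43)/2 × 2 = 80.24
  Sum = 262.52 mg/L·h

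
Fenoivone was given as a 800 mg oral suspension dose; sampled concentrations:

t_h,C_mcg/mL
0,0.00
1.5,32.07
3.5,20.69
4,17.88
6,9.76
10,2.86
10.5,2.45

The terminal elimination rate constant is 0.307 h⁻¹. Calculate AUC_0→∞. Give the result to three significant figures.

AUC = 149 mcg/mL·h

Trapezoidal AUC_0→10.5:
  [0→1.5]: (0.00+32.07)/2 × 1.5 = 24.0525
  [1.5→3.5]: (32.07+20.69)/2 × 2 = 52.76
  [3.5→4]: (20.69+17.88)/2 × 0.5 = 9.6425
  [4→6]: (17.88+9.76)/2 × 2 = 27.64
  [6→10]: (9.76+2.86)/2 × 4 = 25.24
  [10→10.5]: (2.86+2.45)/2 × 0.5 = 1.3275
  Sum = 140.6625 mcg/mL·h
Extrapolated tail: C_last / k_e = 2.45 / 0.307 = 7.980
AUC_0→∞ = 140.6625 + 7.980 = 148.6425 mcg/mL·h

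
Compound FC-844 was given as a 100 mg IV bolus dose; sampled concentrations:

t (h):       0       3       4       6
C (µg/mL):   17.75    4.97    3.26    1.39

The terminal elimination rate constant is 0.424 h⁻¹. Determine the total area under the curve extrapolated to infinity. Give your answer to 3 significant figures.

Trapezoidal AUC_0→6:
  [0→3]: (17.75+4.97)/2 × 3 = 34.08
  [3→4]: (4.97+3.26)/2 × 1 = 4.115
  [4→6]: (3.26+1.39)/2 × 2 = 4.65
  Sum = 42.845 µg/mL·h
Extrapolated tail: C_last / k_e = 1.39 / 0.424 = 3.278
AUC_0→∞ = 42.845 + 3.278 = 46.123 µg/mL·h

AUC = 46.1 µg/mL·h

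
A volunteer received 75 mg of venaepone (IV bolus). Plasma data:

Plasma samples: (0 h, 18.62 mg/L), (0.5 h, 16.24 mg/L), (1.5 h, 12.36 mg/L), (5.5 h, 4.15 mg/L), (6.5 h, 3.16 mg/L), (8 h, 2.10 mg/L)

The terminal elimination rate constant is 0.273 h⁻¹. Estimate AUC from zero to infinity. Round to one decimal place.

AUC = 71.3 mg/L·h

Trapezoidal AUC_0→8:
  [0→0.5]: (18.62+16.24)/2 × 0.5 = 8.715
  [0.5→1.5]: (16.24+12.36)/2 × 1 = 14.3
  [1.5→5.5]: (12.36+4.15)/2 × 4 = 33.02
  [5.5→6.5]: (4.15+3.16)/2 × 1 = 3.655
  [6.5→8]: (3.16+2.10)/2 × 1.5 = 3.945
  Sum = 63.635 mg/L·h
Extrapolated tail: C_last / k_e = 2.10 / 0.273 = 7.692
AUC_0→∞ = 63.635 + 7.692 = 71.327 mg/L·h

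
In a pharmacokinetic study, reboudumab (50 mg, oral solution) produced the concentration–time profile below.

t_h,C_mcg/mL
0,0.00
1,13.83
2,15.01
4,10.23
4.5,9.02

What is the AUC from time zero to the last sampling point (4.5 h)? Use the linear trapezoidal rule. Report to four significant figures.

Trapezoidal AUC_0→4.5:
  [0→1]: (0.00+13.83)/2 × 1 = 6.915
  [1→2]: (13.83+15.01)/2 × 1 = 14.42
  [2→4]: (15.01+10.23)/2 × 2 = 25.24
  [4→4.5]: (10.23+9.02)/2 × 0.5 = 4.8125
  Sum = 51.3875 mcg/mL·h

AUC = 51.39 mcg/mL·h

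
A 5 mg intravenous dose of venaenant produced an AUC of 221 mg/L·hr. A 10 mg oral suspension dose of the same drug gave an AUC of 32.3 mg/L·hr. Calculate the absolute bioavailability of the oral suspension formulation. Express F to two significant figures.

F = 0.073

F = (AUC_ev / D_ev) / (AUC_iv / D_iv)
  = (32.3/10) / (221/5)
  = 3.23 / 44.2 = 0.0731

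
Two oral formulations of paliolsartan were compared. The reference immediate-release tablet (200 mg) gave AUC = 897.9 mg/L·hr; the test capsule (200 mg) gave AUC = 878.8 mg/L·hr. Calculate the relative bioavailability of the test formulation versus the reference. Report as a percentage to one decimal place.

F_rel = 97.9%

F_rel = (AUC_test/D_test) / (AUC_ref/D_ref)
      = (878.8/200) / (897.9/200)
      = 4.394 / 4.4895 = 0.9787 = 97.87%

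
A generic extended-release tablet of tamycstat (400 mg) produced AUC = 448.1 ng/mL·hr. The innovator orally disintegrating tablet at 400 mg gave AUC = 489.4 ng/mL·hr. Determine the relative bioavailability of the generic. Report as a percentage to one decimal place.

F_rel = 91.6%

F_rel = (AUC_test/D_test) / (AUC_ref/D_ref)
      = (448.1/400) / (489.4/400)
      = 1.12025 / 1.2235 = 0.9156 = 91.56%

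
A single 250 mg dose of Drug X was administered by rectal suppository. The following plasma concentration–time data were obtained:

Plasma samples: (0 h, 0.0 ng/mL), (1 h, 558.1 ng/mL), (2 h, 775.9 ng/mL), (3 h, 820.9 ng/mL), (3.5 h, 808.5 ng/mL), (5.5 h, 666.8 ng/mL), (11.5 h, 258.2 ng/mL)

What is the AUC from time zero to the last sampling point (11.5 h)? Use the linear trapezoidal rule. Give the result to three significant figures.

Trapezoidal AUC_0→11.5:
  [0→1]: (0.0+558.1)/2 × 1 = 279.05
  [1→2]: (558.1+775.9)/2 × 1 = 667.0
  [2→3]: (775.9+820.9)/2 × 1 = 798.4
  [3→3.5]: (820.9+808.5)/2 × 0.5 = 407.35
  [3.5→5.5]: (808.5+666.8)/2 × 2 = 1475.3
  [5.5→11.5]: (666.8+258.2)/2 × 6 = 2775.0
  Sum = 6402.1 ng/mL·h

AUC = 6400 ng/mL·h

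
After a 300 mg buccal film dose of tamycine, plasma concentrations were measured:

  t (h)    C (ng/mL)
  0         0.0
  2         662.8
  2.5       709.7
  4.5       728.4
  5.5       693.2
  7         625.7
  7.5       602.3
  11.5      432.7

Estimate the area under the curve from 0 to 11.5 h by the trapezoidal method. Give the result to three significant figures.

AUC = 6520 ng/mL·h

Trapezoidal AUC_0→11.5:
  [0→2]: (0.0+662.8)/2 × 2 = 662.8
  [2→2.5]: (662.8+709.7)/2 × 0.5 = 343.125
  [2.5→4.5]: (709.7+728.4)/2 × 2 = 1438.1
  [4.5→5.5]: (728.4+693.2)/2 × 1 = 710.8
  [5.5→7]: (693.2+625.7)/2 × 1.5 = 989.175
  [7→7.5]: (625.7+602.3)/2 × 0.5 = 307.0
  [7.5→11.5]: (602.3+432.7)/2 × 4 = 2070.0
  Sum = 6521.0 ng/mL·h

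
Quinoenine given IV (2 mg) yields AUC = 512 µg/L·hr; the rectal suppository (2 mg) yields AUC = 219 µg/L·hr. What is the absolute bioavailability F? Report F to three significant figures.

F = (AUC_ev / D_ev) / (AUC_iv / D_iv)
  = (219/2) / (512/2)
  = 109.5 / 256 = 0.4277

F = 0.428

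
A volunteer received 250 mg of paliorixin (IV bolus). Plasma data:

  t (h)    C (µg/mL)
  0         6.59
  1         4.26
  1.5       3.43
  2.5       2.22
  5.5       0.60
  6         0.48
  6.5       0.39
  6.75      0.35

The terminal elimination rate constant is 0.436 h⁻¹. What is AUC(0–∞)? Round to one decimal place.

Trapezoidal AUC_0→6.75:
  [0→1]: (6.59+4.26)/2 × 1 = 5.425
  [1→1.5]: (4.26+3.43)/2 × 0.5 = 1.9225
  [1.5→2.5]: (3.43+2.22)/2 × 1 = 2.825
  [2.5→5.5]: (2.22+0.60)/2 × 3 = 4.23
  [5.5→6]: (0.60+0.48)/2 × 0.5 = 0.27
  [6→6.5]: (0.48+0.39)/2 × 0.5 = 0.2175
  [6.5→6.75]: (0.39+0.35)/2 × 0.25 = 0.0925
  Sum = 14.9825 µg/mL·h
Extrapolated tail: C_last / k_e = 0.35 / 0.436 = 0.803
AUC_0→∞ = 14.9825 + 0.803 = 15.7855 µg/mL·h

AUC = 15.8 µg/mL·h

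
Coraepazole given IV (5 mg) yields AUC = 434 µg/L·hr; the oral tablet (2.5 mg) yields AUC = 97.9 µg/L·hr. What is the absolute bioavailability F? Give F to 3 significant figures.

F = (AUC_ev / D_ev) / (AUC_iv / D_iv)
  = (97.9/2.5) / (434/5)
  = 39.16 / 86.8 = 0.4512

F = 0.451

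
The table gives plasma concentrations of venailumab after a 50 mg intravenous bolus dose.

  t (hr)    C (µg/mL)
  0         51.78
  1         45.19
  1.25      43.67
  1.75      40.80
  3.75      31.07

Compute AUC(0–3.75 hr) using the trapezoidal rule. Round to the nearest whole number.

Trapezoidal AUC_0→3.75:
  [0→1]: (51.78+45.19)/2 × 1 = 48.485
  [1→1.25]: (45.19+43.67)/2 × 0.25 = 11.1075
  [1.25→1.75]: (43.67+40.80)/2 × 0.5 = 21.1175
  [1.75→3.75]: (40.80+31.07)/2 × 2 = 71.87
  Sum = 152.58 µg/mL·hr

AUC = 153 µg/mL·hr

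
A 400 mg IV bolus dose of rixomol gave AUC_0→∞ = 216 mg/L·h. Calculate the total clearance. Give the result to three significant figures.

CL = Dose_iv / AUC_0→∞
   = 400 / 216 = 1.85185 L/h

CL = 1.85 L/h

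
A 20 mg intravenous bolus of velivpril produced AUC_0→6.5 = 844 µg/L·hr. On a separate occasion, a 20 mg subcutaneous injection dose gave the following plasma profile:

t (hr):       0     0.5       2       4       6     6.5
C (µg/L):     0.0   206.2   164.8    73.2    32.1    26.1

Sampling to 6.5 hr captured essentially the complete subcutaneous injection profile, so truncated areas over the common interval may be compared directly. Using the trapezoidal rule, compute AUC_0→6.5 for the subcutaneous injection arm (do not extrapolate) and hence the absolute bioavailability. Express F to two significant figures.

F = 0.81

Trapezoidal AUC_0→6.5 (subcutaneous injection):
  [0→0.5]: (0.0+206.2)/2 × 0.5 = 51.55
  [0.5→2]: (206.2+164.8)/2 × 1.5 = 278.25
  [2→4]: (164.8+73.2)/2 × 2 = 238.0
  [4→6]: (73.2+32.1)/2 × 2 = 105.3
  [6→6.5]: (32.1+26.1)/2 × 0.5 = 14.55
  Sum = 687.65 µg/L·hr
F = (AUC_ev/D_ev)/(AUC_iv/D_iv) = (687.65/20)/(844/20) = 34.3825/42.2 = 0.8148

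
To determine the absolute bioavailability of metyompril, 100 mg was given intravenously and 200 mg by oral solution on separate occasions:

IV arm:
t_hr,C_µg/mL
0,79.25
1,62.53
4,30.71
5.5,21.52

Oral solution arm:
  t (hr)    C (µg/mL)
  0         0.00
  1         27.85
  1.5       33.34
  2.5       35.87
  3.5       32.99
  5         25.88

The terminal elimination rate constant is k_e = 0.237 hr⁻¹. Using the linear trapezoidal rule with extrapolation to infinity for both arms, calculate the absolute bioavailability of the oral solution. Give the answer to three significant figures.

F = 0.369

Trapezoidal AUC_0→5.5 (IV):
  [0→1]: (79.25+62.53)/2 × 1 = 70.89
  [1→4]: (62.53+30.71)/2 × 3 = 139.86
  [4→5.5]: (30.71+21.52)/2 × 1.5 = 39.1725
  Sum = 249.9225 µg/mL·hr
IV tail: 21.52/0.237 = 90.802; AUC_iv,0→∞ = 249.9225 + 90.802 = 340.7245 µg/mL·hr
Trapezoidal AUC_0→5 (oral solution):
  [0→1]: (0.00+27.85)/2 × 1 = 13.925
  [1→1.5]: (27.85+33.34)/2 × 0.5 = 15.2975
  [1.5→2.5]: (33.34+35.87)/2 × 1 = 34.605
  [2.5→3.5]: (35.87+32.99)/2 × 1 = 34.43
  [3.5→5]: (32.99+25.88)/2 × 1.5 = 44.1525
  Sum = 142.41 µg/mL·hr
oral solution tail: 25.88/0.237 = 109.198; AUC_ev,0→∞ = 142.41 + 109.198 = 251.608 µg/mL·hr
F = (AUC_ev/D_ev)/(AUC_iv/D_iv) = (251.608/200)/(340.7245/100) = 1.25804/3.407245 = 0.3692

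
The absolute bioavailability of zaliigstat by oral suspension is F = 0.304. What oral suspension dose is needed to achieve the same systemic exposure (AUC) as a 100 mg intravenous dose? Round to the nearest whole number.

D_oral = 329 mg

For equal systemic exposure: F × D_ev = D_iv
D_ev = D_iv / F = 100 / 0.304 = 328.947 mg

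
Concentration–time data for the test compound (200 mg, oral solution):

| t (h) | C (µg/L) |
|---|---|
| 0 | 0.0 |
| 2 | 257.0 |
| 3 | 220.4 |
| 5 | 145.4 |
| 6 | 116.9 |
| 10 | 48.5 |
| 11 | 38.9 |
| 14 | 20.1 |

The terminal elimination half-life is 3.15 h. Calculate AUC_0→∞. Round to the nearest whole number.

AUC = 1547 µg/L·h

Trapezoidal AUC_0→14:
  [0→2]: (0.0+257.0)/2 × 2 = 257.0
  [2→3]: (257.0+220.4)/2 × 1 = 238.7
  [3→5]: (220.4+145.4)/2 × 2 = 365.8
  [5→6]: (145.4+116.9)/2 × 1 = 131.15
  [6→10]: (116.9+48.5)/2 × 4 = 330.8
  [10→11]: (48.5+38.9)/2 × 1 = 43.7
  [11→14]: (38.9+20.1)/2 × 3 = 88.5
  Sum = 1455.65 µg/L·h
k_e = ln2 / t½ = 0.693147 / 3.15 = 0.2200 h^-1
Extrapolated tail: C_last / k_e = 20.1 / 0.22 = 91.364
AUC_0→∞ = 1455.65 + 91.364 = 1547.014 µg/L·h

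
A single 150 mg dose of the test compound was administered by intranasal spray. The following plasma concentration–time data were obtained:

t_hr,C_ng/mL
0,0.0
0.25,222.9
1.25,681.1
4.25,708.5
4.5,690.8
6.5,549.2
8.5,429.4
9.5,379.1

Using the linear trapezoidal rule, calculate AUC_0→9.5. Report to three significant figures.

Trapezoidal AUC_0→9.5:
  [0→0.25]: (0.0+222.9)/2 × 0.25 = 27.8625
  [0.25→1.25]: (222.9+681.1)/2 × 1 = 452.0
  [1.25→4.25]: (681.1+708.5)/2 × 3 = 2084.4
  [4.25→4.5]: (708.5+690.8)/2 × 0.25 = 174.9125
  [4.5→6.5]: (690.8+549.2)/2 × 2 = 1240.0
  [6.5→8.5]: (549.2+429.4)/2 × 2 = 978.6
  [8.5→9.5]: (429.4+379.1)/2 × 1 = 404.25
  Sum = 5362.025 ng/mL·hr

AUC = 5360 ng/mL·hr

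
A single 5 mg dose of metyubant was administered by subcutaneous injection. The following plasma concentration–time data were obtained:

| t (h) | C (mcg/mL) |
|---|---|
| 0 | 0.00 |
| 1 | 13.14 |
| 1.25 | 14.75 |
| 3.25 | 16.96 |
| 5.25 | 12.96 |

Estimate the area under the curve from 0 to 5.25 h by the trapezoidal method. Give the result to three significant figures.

Trapezoidal AUC_0→5.25:
  [0→1]: (0.00+13.14)/2 × 1 = 6.57
  [1→1.25]: (13.14+14.75)/2 × 0.25 = 3.48625
  [1.25→3.25]: (14.75+16.96)/2 × 2 = 31.71
  [3.25→5.25]: (16.96+12.96)/2 × 2 = 29.92
  Sum = 71.68625 mcg/mL·h

AUC = 71.7 mcg/mL·h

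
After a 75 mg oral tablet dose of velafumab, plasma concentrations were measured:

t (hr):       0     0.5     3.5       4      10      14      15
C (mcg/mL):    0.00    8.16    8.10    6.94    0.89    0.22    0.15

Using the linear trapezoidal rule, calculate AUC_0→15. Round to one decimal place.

AUC = 56.1 mcg/mL·hr

Trapezoidal AUC_0→15:
  [0→0.5]: (0.00+8.16)/2 × 0.5 = 2.04
  [0.5→3.5]: (8.16+8.10)/2 × 3 = 24.39
  [3.5→4]: (8.10+6.94)/2 × 0.5 = 3.76
  [4→10]: (6.94+0.89)/2 × 6 = 23.49
  [10→14]: (0.89+0.22)/2 × 4 = 2.22
  [14→15]: (0.22+0.15)/2 × 1 = 0.185
  Sum = 56.085 mcg/mL·hr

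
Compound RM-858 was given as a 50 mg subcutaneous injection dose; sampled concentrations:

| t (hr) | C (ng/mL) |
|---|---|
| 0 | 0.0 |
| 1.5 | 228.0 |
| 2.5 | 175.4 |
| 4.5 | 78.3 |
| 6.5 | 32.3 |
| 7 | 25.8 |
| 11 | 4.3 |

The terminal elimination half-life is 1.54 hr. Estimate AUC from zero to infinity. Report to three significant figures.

Trapezoidal AUC_0→11:
  [0→1.5]: (0.0+228.0)/2 × 1.5 = 171.0
  [1.5→2.5]: (228.0+175.4)/2 × 1 = 201.7
  [2.5→4.5]: (175.4+78.3)/2 × 2 = 253.7
  [4.5→6.5]: (78.3+32.3)/2 × 2 = 110.6
  [6.5→7]: (32.3+25.8)/2 × 0.5 = 14.525
  [7→11]: (25.8+4.3)/2 × 4 = 60.2
  Sum = 811.725 ng/mL·hr
k_e = ln2 / t½ = 0.693147 / 1.54 = 0.4501 hr^-1
Extrapolated tail: C_last / k_e = 4.3 / 0.4501 = 9.553
AUC_0→∞ = 811.725 + 9.553 = 821.278 ng/mL·hr

AUC = 821 ng/mL·hr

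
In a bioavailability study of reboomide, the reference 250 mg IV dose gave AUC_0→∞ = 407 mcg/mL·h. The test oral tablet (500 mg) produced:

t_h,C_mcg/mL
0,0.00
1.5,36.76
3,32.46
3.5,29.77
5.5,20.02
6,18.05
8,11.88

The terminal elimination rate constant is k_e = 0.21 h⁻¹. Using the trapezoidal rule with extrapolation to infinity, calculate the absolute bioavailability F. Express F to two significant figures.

Trapezoidal AUC_0→8 (oral tablet):
  [0→1.5]: (0.00+36.76)/2 × 1.5 = 27.57
  [1.5→3]: (36.76+32.46)/2 × 1.5 = 51.915
  [3→3.5]: (32.46+29.77)/2 × 0.5 = 15.5575
  [3.5→5.5]: (29.77+20.02)/2 × 2 = 49.79
  [5.5→6]: (20.02+18.05)/2 × 0.5 = 9.5175
  [6→8]: (18.05+11.88)/2 × 2 = 29.93
  Sum = 184.28 mcg/mL·h
Tail: C_last/k_e = 11.88/0.21 = 56.571
AUC_0→∞ (oral tablet) = 184.28 + 56.571 = 240.851 mcg/mL·h
F = (AUC_ev/D_ev)/(AUC_iv/D_iv) = (240.851/500)/(407/250) = 0.481702/1.628 = 0.2959

F = 0.30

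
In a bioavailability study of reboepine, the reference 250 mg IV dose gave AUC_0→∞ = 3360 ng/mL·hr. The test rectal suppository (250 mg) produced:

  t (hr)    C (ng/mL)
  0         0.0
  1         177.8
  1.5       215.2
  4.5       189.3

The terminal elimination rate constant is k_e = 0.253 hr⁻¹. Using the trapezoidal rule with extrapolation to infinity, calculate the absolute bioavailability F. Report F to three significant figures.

Trapezoidal AUC_0→4.5 (rectal suppository):
  [0→1]: (0.0+177.8)/2 × 1 = 88.9
  [1→1.5]: (177.8+215.2)/2 × 0.5 = 98.25
  [1.5→4.5]: (215.2+189.3)/2 × 3 = 606.75
  Sum = 793.9 ng/mL·hr
Tail: C_last/k_e = 189.3/0.253 = 748.221
AUC_0→∞ (rectal suppository) = 793.9 + 748.221 = 1542.121 ng/mL·hr
F = (AUC_ev/D_ev)/(AUC_iv/D_iv) = (1542.121/250)/(3360/250) = 6.168484/13.44 = 0.4590

F = 0.459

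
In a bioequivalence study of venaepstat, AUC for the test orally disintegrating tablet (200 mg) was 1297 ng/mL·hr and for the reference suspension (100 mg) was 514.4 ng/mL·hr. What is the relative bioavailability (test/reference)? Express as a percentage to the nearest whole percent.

F_rel = (AUC_test/D_test) / (AUC_ref/D_ref)
      = (1297/200) / (514.4/100)
      = 6.485 / 5.144 = 1.2607 = 126.07%

F_rel = 126%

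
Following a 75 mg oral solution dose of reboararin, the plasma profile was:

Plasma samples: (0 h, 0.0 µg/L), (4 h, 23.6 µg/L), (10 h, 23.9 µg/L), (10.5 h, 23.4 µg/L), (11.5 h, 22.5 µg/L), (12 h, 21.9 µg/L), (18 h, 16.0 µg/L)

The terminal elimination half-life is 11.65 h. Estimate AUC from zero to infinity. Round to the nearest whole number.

Trapezoidal AUC_0→18:
  [0→4]: (0.0+23.6)/2 × 4 = 47.2
  [4→10]: (23.6+23.9)/2 × 6 = 142.5
  [10→10.5]: (23.9+23.4)/2 × 0.5 = 11.825
  [10.5→11.5]: (23.4+22.5)/2 × 1 = 22.95
  [11.5→12]: (22.5+21.9)/2 × 0.5 = 11.1
  [12→18]: (21.9+16.0)/2 × 6 = 113.7
  Sum = 349.275 µg/L·h
k_e = ln2 / t½ = 0.693147 / 11.65 = 0.0595 h^-1
Extrapolated tail: C_last / k_e = 16.0 / 0.0595 = 268.908
AUC_0→∞ = 349.275 + 268.908 = 618.183 µg/L·h

AUC = 618 µg/L·h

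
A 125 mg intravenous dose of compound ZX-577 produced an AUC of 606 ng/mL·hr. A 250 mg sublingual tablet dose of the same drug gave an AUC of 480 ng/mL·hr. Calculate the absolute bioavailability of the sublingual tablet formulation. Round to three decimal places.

F = (AUC_ev / D_ev) / (AUC_iv / D_iv)
  = (480/250) / (606/125)
  = 1.92 / 4.848 = 0.3960

F = 0.396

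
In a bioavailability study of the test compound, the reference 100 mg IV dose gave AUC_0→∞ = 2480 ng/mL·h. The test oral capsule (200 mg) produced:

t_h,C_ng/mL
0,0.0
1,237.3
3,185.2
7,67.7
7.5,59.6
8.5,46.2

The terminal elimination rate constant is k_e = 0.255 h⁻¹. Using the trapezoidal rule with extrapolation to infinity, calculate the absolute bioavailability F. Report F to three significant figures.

Trapezoidal AUC_0→8.5 (oral capsule):
  [0→1]: (0.0+237.3)/2 × 1 = 118.65
  [1→3]: (237.3+185.2)/2 × 2 = 422.5
  [3→7]: (185.2+67.7)/2 × 4 = 505.8
  [7→7.5]: (67.7+59.6)/2 × 0.5 = 31.825
  [7.5→8.5]: (59.6+46.2)/2 × 1 = 52.9
  Sum = 1131.675 ng/mL·h
Tail: C_last/k_e = 46.2/0.255 = 181.176
AUC_0→∞ (oral capsule) = 1131.675 + 181.176 = 1312.851 ng/mL·h
F = (AUC_ev/D_ev)/(AUC_iv/D_iv) = (1312.851/200)/(2480/100) = 6.564255/24.8 = 0.2647

F = 0.265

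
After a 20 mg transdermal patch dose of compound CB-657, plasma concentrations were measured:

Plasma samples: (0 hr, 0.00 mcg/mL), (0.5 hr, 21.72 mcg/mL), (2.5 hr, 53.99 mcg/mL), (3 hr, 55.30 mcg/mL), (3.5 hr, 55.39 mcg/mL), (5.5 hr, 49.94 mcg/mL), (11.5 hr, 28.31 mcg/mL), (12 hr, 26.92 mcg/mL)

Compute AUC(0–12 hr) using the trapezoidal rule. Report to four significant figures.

Trapezoidal AUC_0→12:
  [0→0.5]: (0.00+21.72)/2 × 0.5 = 5.43
  [0.5→2.5]: (21.72+53.99)/2 × 2 = 75.71
  [2.5→3]: (53.99+55.30)/2 × 0.5 = 27.3225
  [3→3.5]: (55.30+55.39)/2 × 0.5 = 27.6725
  [3.5→5.5]: (55.39+49.94)/2 × 2 = 105.33
  [5.5→11.5]: (49.94+28.31)/2 × 6 = 234.75
  [11.5→12]: (28.31+26.92)/2 × 0.5 = 13.8075
  Sum = 490.0225 mcg/mL·hr

AUC = 490.0 mcg/mL·hr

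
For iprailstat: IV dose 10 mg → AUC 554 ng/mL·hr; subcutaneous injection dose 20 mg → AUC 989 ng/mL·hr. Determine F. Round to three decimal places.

F = 0.893

F = (AUC_ev / D_ev) / (AUC_iv / D_iv)
  = (989/20) / (554/10)
  = 49.45 / 55.4 = 0.8926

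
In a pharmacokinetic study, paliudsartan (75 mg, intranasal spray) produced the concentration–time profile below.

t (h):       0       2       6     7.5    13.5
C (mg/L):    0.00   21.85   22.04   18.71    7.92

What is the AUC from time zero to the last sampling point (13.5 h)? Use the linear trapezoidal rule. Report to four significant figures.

Trapezoidal AUC_0→13.5:
  [0→2]: (0.00+21.85)/2 × 2 = 21.85
  [2→6]: (21.85+22.04)/2 × 4 = 87.78
  [6→7.5]: (22.04+18.71)/2 × 1.5 = 30.5625
  [7.5→13.5]: (18.71+7.92)/2 × 6 = 79.89
  Sum = 220.0825 mg/L·h

AUC = 220.1 mg/L·h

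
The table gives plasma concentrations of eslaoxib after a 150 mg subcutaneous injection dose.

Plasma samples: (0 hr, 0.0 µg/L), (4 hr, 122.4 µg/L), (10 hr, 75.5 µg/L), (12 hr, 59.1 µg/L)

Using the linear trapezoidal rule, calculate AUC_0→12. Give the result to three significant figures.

AUC = 973 µg/L·hr

Trapezoidal AUC_0→12:
  [0→4]: (0.0+122.4)/2 × 4 = 244.8
  [4→10]: (122.4+75.5)/2 × 6 = 593.7
  [10→12]: (75.5+59.1)/2 × 2 = 134.6
  Sum = 973.1 µg/L·hr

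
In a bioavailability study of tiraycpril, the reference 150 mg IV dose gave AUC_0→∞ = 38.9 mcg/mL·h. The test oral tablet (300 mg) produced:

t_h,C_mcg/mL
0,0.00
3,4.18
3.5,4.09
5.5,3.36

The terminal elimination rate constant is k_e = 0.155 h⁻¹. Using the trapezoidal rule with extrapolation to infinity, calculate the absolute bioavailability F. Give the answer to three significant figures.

F = 0.482

Trapezoidal AUC_0→5.5 (oral tablet):
  [0→3]: (0.00+4.18)/2 × 3 = 6.27
  [3→3.5]: (4.18+4.09)/2 × 0.5 = 2.0675
  [3.5→5.5]: (4.09+3.36)/2 × 2 = 7.45
  Sum = 15.7875 mcg/mL·h
Tail: C_last/k_e = 3.36/0.155 = 21.677
AUC_0→∞ (oral tablet) = 15.7875 + 21.677 = 37.4645 mcg/mL·h
F = (AUC_ev/D_ev)/(AUC_iv/D_iv) = (37.4645/300)/(38.9/150) = 0.124882/0.259333 = 0.4816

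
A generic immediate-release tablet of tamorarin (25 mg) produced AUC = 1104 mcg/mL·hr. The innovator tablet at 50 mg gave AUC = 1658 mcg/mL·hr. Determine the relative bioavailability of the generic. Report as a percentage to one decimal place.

F_rel = 133.2%

F_rel = (AUC_test/D_test) / (AUC_ref/D_ref)
      = (1104/25) / (1658/50)
      = 44.16 / 33.16 = 1.3317 = 133.17%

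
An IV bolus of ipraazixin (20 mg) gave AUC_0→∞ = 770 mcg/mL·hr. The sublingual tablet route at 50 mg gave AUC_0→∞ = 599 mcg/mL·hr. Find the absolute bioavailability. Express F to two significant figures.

F = 0.31

F = (AUC_ev / D_ev) / (AUC_iv / D_iv)
  = (599/50) / (770/20)
  = 11.98 / 38.5 = 0.3112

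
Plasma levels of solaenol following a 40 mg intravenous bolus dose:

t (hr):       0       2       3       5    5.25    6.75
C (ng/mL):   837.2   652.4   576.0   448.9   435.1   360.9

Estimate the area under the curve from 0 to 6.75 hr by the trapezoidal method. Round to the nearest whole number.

Trapezoidal AUC_0→6.75:
  [0→2]: (837.2+652.4)/2 × 2 = 1489.6
  [2→3]: (652.4+576.0)/2 × 1 = 614.2
  [3→5]: (576.0+448.9)/2 × 2 = 1024.9
  [5→5.25]: (448.9+435.1)/2 × 0.25 = 110.5
  [5.25→6.75]: (435.1+360.9)/2 × 1.5 = 597.0
  Sum = 3836.2 ng/mL·hr

AUC = 3836 ng/mL·hr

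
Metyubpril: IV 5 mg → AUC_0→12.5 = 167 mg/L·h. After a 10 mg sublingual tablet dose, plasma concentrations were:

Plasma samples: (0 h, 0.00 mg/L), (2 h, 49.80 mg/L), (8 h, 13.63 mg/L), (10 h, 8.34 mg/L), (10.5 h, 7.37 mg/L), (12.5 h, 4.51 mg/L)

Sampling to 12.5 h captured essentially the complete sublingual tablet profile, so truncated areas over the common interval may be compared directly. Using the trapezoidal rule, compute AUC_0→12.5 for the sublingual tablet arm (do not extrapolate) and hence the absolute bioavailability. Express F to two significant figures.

F = 0.83

Trapezoidal AUC_0→12.5 (sublingual tablet):
  [0→2]: (0.00+49.80)/2 × 2 = 49.8
  [2→8]: (49.80+13.63)/2 × 6 = 190.29
  [8→10]: (13.63+8.34)/2 × 2 = 21.97
  [10→10.5]: (8.34+7.37)/2 × 0.5 = 3.9275
  [10.5→12.5]: (7.37+4.51)/2 × 2 = 11.88
  Sum = 277.8675 mg/L·h
F = (AUC_ev/D_ev)/(AUC_iv/D_iv) = (277.8675/10)/(167/5) = 27.78675/33.4 = 0.8319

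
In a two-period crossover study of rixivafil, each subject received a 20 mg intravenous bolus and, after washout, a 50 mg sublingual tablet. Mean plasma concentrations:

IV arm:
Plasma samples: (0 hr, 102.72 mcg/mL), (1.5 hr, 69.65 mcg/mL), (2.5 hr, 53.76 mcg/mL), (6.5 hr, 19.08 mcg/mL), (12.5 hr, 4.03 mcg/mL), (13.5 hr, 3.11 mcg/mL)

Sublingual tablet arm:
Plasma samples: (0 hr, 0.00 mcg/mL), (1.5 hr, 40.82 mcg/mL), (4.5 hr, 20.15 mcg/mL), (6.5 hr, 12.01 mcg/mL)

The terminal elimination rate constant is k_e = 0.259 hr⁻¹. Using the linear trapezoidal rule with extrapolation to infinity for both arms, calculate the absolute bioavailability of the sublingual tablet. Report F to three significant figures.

F = 0.190

Trapezoidal AUC_0→13.5 (IV):
  [0→1.5]: (102.72+69.65)/2 × 1.5 = 129.2775
  [1.5→2.5]: (69.65+53.76)/2 × 1 = 61.705
  [2.5→6.5]: (53.76+19.08)/2 × 4 = 145.68
  [6.5→12.5]: (19.08+4.03)/2 × 6 = 69.33
  [12.5→13.5]: (4.03+3.11)/2 × 1 = 3.57
  Sum = 409.5625 mcg/mL·hr
IV tail: 3.11/0.259 = 12.008; AUC_iv,0→∞ = 409.5625 + 12.008 = 421.5705 mcg/mL·hr
Trapezoidal AUC_0→6.5 (sublingual tablet):
  [0→1.5]: (0.00+40.82)/2 × 1.5 = 30.615
  [1.5→4.5]: (40.82+20.15)/2 × 3 = 91.455
  [4.5→6.5]: (20.15+12.01)/2 × 2 = 32.16
  Sum = 154.23 mcg/mL·hr
sublingual tablet tail: 12.01/0.259 = 46.371; AUC_ev,0→∞ = 154.23 + 46.371 = 200.601 mcg/mL·hr
F = (AUC_ev/D_ev)/(AUC_iv/D_iv) = (200.601/50)/(421.5705/20) = 4.01202/21.078525 = 0.1903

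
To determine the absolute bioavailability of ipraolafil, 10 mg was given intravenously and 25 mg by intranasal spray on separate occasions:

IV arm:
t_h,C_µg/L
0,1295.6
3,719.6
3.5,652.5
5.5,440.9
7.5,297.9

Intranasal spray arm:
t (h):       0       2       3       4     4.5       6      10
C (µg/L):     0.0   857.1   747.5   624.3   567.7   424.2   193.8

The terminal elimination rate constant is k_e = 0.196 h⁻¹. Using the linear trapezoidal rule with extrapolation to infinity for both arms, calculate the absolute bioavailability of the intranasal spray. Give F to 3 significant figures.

F = 0.334

Trapezoidal AUC_0→7.5 (IV):
  [0→3]: (1295.6+719.6)/2 × 3 = 3022.8
  [3→3.5]: (719.6+652.5)/2 × 0.5 = 343.025
  [3.5→5.5]: (652.5+440.9)/2 × 2 = 1093.4
  [5.5→7.5]: (440.9+297.9)/2 × 2 = 738.8
  Sum = 5198.025 µg/L·h
IV tail: 297.9/0.196 = 1519.898; AUC_iv,0→∞ = 5198.025 + 1519.898 = 6717.923 µg/L·h
Trapezoidal AUC_0→10 (intranasal spray):
  [0→2]: (0.0+857.1)/2 × 2 = 857.1
  [2→3]: (857.1+747.5)/2 × 1 = 802.3
  [3→4]: (747.5+624.3)/2 × 1 = 685.9
  [4→4.5]: (624.3+567.7)/2 × 0.5 = 298.0
  [4.5→6]: (567.7+424.2)/2 × 1.5 = 743.925
  [6→10]: (424.2+193.8)/2 × 4 = 1236.0
  Sum = 4623.225 µg/L·h
intranasal spray tail: 193.8/0.196 = 988.776; AUC_ev,0→∞ = 4623.225 + 988.776 = 5612.001 µg/L·h
F = (AUC_ev/D_ev)/(AUC_iv/D_iv) = (5612.001/25)/(6717.923/10) = 224.48004/671.7923 = 0.3342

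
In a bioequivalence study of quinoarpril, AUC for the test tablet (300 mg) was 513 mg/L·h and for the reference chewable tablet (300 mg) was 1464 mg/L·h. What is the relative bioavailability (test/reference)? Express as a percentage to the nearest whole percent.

F_rel = (AUC_test/D_test) / (AUC_ref/D_ref)
      = (513/300) / (1464/300)
      = 1.71 / 4.88 = 0.3504 = 35.04%

F_rel = 35%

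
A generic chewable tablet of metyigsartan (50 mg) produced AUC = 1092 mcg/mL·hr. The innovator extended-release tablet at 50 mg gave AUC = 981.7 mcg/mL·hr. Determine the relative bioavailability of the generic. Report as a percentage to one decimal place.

F_rel = 111.2%

F_rel = (AUC_test/D_test) / (AUC_ref/D_ref)
      = (1092/50) / (981.7/50)
      = 21.84 / 19.634 = 1.1124 = 111.24%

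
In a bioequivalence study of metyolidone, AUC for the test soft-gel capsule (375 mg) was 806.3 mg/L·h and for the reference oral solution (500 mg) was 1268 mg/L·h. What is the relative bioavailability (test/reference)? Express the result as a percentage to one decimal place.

F_rel = (AUC_test/D_test) / (AUC_ref/D_ref)
      = (806.3/375) / (1268/500)
      = 2.15013 / 2.536 = 0.8478 = 84.78%

F_rel = 84.8%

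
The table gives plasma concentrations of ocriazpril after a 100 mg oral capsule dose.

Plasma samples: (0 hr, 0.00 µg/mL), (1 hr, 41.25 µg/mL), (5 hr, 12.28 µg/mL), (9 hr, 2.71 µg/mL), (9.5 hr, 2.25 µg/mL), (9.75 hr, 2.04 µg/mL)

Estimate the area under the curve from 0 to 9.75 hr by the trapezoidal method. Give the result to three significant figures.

Trapezoidal AUC_0→9.75:
  [0→1]: (0.00+41.25)/2 × 1 = 20.625
  [1→5]: (41.25+12.28)/2 × 4 = 107.06
  [5→9]: (12.28+2.71)/2 × 4 = 29.98
  [9→9.5]: (2.71+2.25)/2 × 0.5 = 1.24
  [9.5→9.75]: (2.25+2.04)/2 × 0.25 = 0.53625
  Sum = 159.44125 µg/mL·hr

AUC = 159 µg/mL·hr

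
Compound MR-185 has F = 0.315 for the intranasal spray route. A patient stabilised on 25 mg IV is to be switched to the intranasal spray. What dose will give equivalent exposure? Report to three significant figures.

For equal systemic exposure: F × D_ev = D_iv
D_ev = D_iv / F = 25 / 0.315 = 79.3651 mg

D_intranasal = 79.4 mg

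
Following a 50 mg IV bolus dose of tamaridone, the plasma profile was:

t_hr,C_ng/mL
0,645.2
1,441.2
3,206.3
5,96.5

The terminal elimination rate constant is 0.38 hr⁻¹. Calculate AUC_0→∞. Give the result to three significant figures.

Trapezoidal AUC_0→5:
  [0→1]: (645.2+441.2)/2 × 1 = 543.2
  [1→3]: (441.2+206.3)/2 × 2 = 647.5
  [3→5]: (206.3+96.5)/2 × 2 = 302.8
  Sum = 1493.5 ng/mL·hr
Extrapolated tail: C_last / k_e = 96.5 / 0.38 = 253.947
AUC_0→∞ = 1493.5 + 253.947 = 1747.447 ng/mL·hr

AUC = 1750 ng/mL·hr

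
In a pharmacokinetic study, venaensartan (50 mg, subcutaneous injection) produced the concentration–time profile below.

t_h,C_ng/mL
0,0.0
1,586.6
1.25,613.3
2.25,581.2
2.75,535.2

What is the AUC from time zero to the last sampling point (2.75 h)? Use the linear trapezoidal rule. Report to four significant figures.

AUC = 1320 ng/mL·h

Trapezoidal AUC_0→2.75:
  [0→1]: (0.0+586.6)/2 × 1 = 293.3
  [1→1.25]: (586.6+613.3)/2 × 0.25 = 149.9875
  [1.25→2.25]: (613.3+581.2)/2 × 1 = 597.25
  [2.25→2.75]: (581.2+535.2)/2 × 0.5 = 279.1
  Sum = 1319.6375 ng/mL·h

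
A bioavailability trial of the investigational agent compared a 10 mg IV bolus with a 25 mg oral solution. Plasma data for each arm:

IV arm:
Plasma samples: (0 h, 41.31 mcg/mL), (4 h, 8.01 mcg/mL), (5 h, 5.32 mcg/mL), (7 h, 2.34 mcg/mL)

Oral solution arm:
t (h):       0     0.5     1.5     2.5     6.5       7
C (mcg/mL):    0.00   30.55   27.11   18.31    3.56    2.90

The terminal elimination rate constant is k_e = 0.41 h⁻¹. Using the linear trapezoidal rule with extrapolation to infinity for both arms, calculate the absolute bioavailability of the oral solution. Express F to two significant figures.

Trapezoidal AUC_0→7 (IV):
  [0→4]: (41.31+8.01)/2 × 4 = 98.64
  [4→5]: (8.01+5.32)/2 × 1 = 6.665
  [5→7]: (5.32+2.34)/2 × 2 = 7.66
  Sum = 112.965 mcg/mL·h
IV tail: 2.34/0.41 = 5.707; AUC_iv,0→∞ = 112.965 + 5.707 = 118.672 mcg/mL·h
Trapezoidal AUC_0→7 (oral solution):
  [0→0.5]: (0.00+30.55)/2 × 0.5 = 7.6375
  [0.5→1.5]: (30.55+27.11)/2 × 1 = 28.83
  [1.5→2.5]: (27.11+18.31)/2 × 1 = 22.71
  [2.5→6.5]: (18.31+3.56)/2 × 4 = 43.74
  [6.5→7]: (3.56+2.90)/2 × 0.5 = 1.615
  Sum = 104.5325 mcg/mL·h
oral solution tail: 2.90/0.41 = 7.073; AUC_ev,0→∞ = 104.5325 + 7.073 = 111.6055 mcg/mL·h
F = (AUC_ev/D_ev)/(AUC_iv/D_iv) = (111.6055/25)/(118.672/10) = 4.46422/11.8672 = 0.3762

F = 0.38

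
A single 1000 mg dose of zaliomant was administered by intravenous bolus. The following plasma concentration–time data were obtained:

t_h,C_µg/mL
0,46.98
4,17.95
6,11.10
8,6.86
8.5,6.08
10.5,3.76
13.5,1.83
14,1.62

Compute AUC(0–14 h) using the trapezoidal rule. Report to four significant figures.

AUC = 199.2 µg/mL·h

Trapezoidal AUC_0→14:
  [0→4]: (46.98+17.95)/2 × 4 = 129.86
  [4→6]: (17.95+11.10)/2 × 2 = 29.05
  [6→8]: (11.10+6.86)/2 × 2 = 17.96
  [8→8.5]: (6.86+6.08)/2 × 0.5 = 3.235
  [8.5→10.5]: (6.08+3.76)/2 × 2 = 9.84
  [10.5→13.5]: (3.76+1.83)/2 × 3 = 8.385
  [13.5→14]: (1.83+1.62)/2 × 0.5 = 0.8625
  Sum = 199.1925 µg/mL·h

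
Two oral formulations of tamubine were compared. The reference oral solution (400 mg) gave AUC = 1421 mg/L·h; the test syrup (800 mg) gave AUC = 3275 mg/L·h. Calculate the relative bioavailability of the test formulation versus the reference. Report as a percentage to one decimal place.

F_rel = 115.2%

F_rel = (AUC_test/D_test) / (AUC_ref/D_ref)
      = (3275/800) / (1421/400)
      = 4.09375 / 3.5525 = 1.1524 = 115.24%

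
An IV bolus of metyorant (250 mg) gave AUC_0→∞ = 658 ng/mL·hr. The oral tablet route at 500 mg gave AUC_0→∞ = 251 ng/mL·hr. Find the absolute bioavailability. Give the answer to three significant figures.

F = 0.191

F = (AUC_ev / D_ev) / (AUC_iv / D_iv)
  = (251/500) / (658/250)
  = 0.502 / 2.632 = 0.1907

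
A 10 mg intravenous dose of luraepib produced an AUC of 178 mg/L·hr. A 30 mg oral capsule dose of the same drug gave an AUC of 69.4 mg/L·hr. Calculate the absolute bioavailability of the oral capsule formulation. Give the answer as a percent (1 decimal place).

F = (AUC_ev / D_ev) / (AUC_iv / D_iv)
  = (69.4/30) / (178/10)
  = 2.31333 / 17.8 = 0.1300
  = 13.00%

F = 13.0%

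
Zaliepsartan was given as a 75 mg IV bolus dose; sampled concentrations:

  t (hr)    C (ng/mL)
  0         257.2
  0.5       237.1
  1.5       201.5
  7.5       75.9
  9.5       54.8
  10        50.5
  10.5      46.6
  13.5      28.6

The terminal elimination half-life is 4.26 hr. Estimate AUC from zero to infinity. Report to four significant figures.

AUC = 1645 ng/mL·hr

Trapezoidal AUC_0→13.5:
  [0→0.5]: (257.2+237.1)/2 × 0.5 = 123.575
  [0.5→1.5]: (237.1+201.5)/2 × 1 = 219.3
  [1.5→7.5]: (201.5+75.9)/2 × 6 = 832.2
  [7.5→9.5]: (75.9+54.8)/2 × 2 = 130.7
  [9.5→10]: (54.8+50.5)/2 × 0.5 = 26.325
  [10→10.5]: (50.5+46.6)/2 × 0.5 = 24.275
  [10.5→13.5]: (46.6+28.6)/2 × 3 = 112.8
  Sum = 1469.175 ng/mL·hr
k_e = ln2 / t½ = 0.693147 / 4.26 = 0.1627 hr^-1
Extrapolated tail: C_last / k_e = 28.6 / 0.1627 = 175.784
AUC_0→∞ = 1469.175 + 175.784 = 1644.959 ng/mL·hr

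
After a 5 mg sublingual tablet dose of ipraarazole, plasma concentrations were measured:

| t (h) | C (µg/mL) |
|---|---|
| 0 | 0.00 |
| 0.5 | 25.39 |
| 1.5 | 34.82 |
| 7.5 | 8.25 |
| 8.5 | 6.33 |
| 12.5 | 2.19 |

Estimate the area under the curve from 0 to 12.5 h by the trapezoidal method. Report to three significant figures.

Trapezoidal AUC_0→12.5:
  [0→0.5]: (0.00+25.39)/2 × 0.5 = 6.3475
  [0.5→1.5]: (25.39+34.82)/2 × 1 = 30.105
  [1.5→7.5]: (34.82+8.25)/2 × 6 = 129.21
  [7.5→8.5]: (8.25+6.33)/2 × 1 = 7.29
  [8.5→12.5]: (6.33+2.19)/2 × 4 = 17.04
  Sum = 189.9925 µg/mL·h

AUC = 190 µg/mL·h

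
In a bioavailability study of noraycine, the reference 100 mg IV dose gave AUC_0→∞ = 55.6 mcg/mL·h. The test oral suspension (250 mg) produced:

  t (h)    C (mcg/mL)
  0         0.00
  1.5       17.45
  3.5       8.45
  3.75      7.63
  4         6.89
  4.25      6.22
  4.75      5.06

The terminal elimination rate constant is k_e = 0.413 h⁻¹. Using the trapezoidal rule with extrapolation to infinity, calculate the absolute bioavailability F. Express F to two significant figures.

Trapezoidal AUC_0→4.75 (oral suspension):
  [0→1.5]: (0.00+17.45)/2 × 1.5 = 13.0875
  [1.5→3.5]: (17.45+8.45)/2 × 2 = 25.9
  [3.5→3.75]: (8.45+7.63)/2 × 0.25 = 2.01
  [3.75→4]: (7.63+6.89)/2 × 0.25 = 1.815
  [4→4.25]: (6.89+6.22)/2 × 0.25 = 1.63875
  [4.25→4.75]: (6.22+5.06)/2 × 0.5 = 2.82
  Sum = 47.27125 mcg/mL·h
Tail: C_last/k_e = 5.06/0.413 = 12.252
AUC_0→∞ (oral suspension) = 47.27125 + 12.252 = 59.52325 mcg/mL·h
F = (AUC_ev/D_ev)/(AUC_iv/D_iv) = (59.52325/250)/(55.6/100) = 0.238093/0.556 = 0.4282

F = 0.43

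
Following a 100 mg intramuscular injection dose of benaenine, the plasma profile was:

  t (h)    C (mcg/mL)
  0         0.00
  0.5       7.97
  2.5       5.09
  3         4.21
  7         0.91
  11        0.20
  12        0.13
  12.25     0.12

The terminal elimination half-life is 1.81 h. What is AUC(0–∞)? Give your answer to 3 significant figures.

AUC = 30.3 mcg/mL·h

Trapezoidal AUC_0→12.25:
  [0→0.5]: (0.00+7.97)/2 × 0.5 = 1.9925
  [0.5→2.5]: (7.97+5.09)/2 × 2 = 13.06
  [2.5→3]: (5.09+4.21)/2 × 0.5 = 2.325
  [3→7]: (4.21+0.91)/2 × 4 = 10.24
  [7→11]: (0.91+0.20)/2 × 4 = 2.22
  [11→12]: (0.20+0.13)/2 × 1 = 0.165
  [12→12.25]: (0.13+0.12)/2 × 0.25 = 0.03125
  Sum = 30.03375 mcg/mL·h
k_e = ln2 / t½ = 0.693147 / 1.81 = 0.3830 h^-1
Extrapolated tail: C_last / k_e = 0.12 / 0.383 = 0.313
AUC_0→∞ = 30.03375 + 0.313 = 30.34675 mcg/mL·h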